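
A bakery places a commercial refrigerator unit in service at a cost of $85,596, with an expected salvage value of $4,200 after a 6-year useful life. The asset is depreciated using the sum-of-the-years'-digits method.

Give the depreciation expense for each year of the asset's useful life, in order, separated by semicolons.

Depreciable base = $85,596 − $4,200 = $81,396.
Sum of the years' digits = 6+5+4+3+2+1 = 21.
Year 1: $81,396 × 6/21 = $23,256. Book value $62,340.
Year 2: $81,396 × 5/21 = $19,380. Book value $42,960.
Year 3: $81,396 × 4/21 = $15,504. Book value $27,456.
Year 4: $81,396 × 3/21 = $11,628. Book value $15,828.
Year 5: $81,396 × 2/21 = $7,752. Book value $8,076.
Year 6: $81,396 × 1/21 = $3,876. Book value $4,200.

$23,256; $19,380; $15,504; $11,628; $7,752; $3,876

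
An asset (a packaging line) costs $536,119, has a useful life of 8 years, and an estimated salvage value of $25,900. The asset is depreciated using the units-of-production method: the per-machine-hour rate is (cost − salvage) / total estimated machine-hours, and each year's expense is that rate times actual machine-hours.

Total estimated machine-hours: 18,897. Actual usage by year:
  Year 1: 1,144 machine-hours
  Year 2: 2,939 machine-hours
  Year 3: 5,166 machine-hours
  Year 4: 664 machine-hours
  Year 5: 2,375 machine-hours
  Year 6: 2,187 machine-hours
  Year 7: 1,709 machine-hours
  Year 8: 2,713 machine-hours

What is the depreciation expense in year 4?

Depreciable base = $536,119 − $25,900 = $510,219.
Rate = $510,219 / 18,897 machine-hours = $27 per machine-hour.
Year 1: 1,144 × $27 = $30,888. Book value $505,231.
Year 2: 2,939 × $27 = $79,353. Book value $425,878.
Year 3: 5,166 × $27 = $139,482. Book value $286,396.
Year 4: 664 × $27 = $17,928. Book value $268,468.

$17,928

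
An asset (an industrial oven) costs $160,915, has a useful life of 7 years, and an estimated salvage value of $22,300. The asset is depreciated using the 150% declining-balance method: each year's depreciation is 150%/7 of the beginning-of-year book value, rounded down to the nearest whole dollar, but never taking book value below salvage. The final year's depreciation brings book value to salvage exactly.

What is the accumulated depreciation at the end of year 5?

Depreciable base = $160,915 − $22,300 = $138,615.
Year 1: ⌊$160,915 × 150%/7⌋ = $34,481. Book value $126,434.
Year 2: ⌊$126,434 × 150%/7⌋ = $27,093. Book value $99,341.
Year 3: ⌊$99,341 × 150%/7⌋ = $21,287. Book value $78,054.
Year 4: ⌊$78,054 × 150%/7⌋ = $16,725. Book value $61,329.
Year 5: ⌊$61,329 × 150%/7⌋ = $13,141. Book value $48,188.
Accumulated through year 5 = $160,915 − $48,188 = $112,727.

$112,727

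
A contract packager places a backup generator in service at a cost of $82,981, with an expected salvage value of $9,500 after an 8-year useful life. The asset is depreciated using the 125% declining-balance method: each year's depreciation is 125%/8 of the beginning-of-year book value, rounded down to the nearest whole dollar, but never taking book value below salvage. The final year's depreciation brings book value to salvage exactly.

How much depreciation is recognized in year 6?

Depreciable base = $82,981 − $9,500 = $73,481.
Year 1: ⌊$82,981 × 125%/8⌋ = $12,965. Book value $70,016.
Year 2: ⌊$70,016 × 125%/8⌋ = $10,940. Book value $59,076.
Year 3: ⌊$59,076 × 125%/8⌋ = $9,230. Book value $49,846.
Year 4: ⌊$49,846 × 125%/8⌋ = $7,788. Book value $42,058.
Year 5: ⌊$42,058 × 125%/8⌋ = $6,571. Book value $35,487.
Year 6: ⌊$35,487 × 125%/8⌋ = $5,544. Book value $29,943.

$5,544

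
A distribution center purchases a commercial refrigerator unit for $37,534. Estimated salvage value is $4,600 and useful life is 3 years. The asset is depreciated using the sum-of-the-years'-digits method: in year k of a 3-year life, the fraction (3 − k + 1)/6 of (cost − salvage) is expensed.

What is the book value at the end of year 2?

Depreciable base = $37,534 − $4,600 = $32,934.
Sum of the years' digits = 3+2+1 = 6.
Year 1: $32,934 × 3/6 = $16,467. Book value $21,067.
Year 2: $32,934 × 2/6 = $10,978. Book value $10,089.

$10,089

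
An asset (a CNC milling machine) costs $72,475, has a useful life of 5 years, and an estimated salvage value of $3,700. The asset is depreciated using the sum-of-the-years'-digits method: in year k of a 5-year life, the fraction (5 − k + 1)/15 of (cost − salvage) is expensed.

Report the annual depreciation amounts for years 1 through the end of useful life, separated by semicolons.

Depreciable base = $72,475 − $3,700 = $68,775.
Sum of the years' digits = 5+4+3+2+1 = 15.
Year 1: $68,775 × 5/15 = $22,925. Book value $49,550.
Year 2: $68,775 × 4/15 = $18,340. Book value $31,210.
Year 3: $68,775 × 3/15 = $13,755. Book value $17,455.
Year 4: $68,775 × 2/15 = $9,170. Book value $8,285.
Year 5: $68,775 × 1/15 = $4,585. Book value $3,700.

$22,925; $18,340; $13,755; $9,170; $4,585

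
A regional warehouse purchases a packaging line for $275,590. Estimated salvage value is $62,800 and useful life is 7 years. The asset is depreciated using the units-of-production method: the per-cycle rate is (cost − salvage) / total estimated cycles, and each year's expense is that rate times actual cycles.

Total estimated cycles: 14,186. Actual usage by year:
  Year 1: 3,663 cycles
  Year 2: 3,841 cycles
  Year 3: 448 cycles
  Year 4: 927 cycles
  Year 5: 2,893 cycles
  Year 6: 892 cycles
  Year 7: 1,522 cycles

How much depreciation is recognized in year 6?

Depreciable base = $275,590 − $62,800 = $212,790.
Rate = $212,790 / 14,186 cycles = $15 per cycle.
Year 1: 3,663 × $15 = $54,945. Book value $220,645.
Year 2: 3,841 × $15 = $57,615. Book value $163,030.
Year 3: 448 × $15 = $6,720. Book value $156,310.
Year 4: 927 × $15 = $13,905. Book value $142,405.
Year 5: 2,893 × $15 = $43,395. Book value $99,010.
Year 6: 892 × $15 = $13,380. Book value $85,630.

$13,380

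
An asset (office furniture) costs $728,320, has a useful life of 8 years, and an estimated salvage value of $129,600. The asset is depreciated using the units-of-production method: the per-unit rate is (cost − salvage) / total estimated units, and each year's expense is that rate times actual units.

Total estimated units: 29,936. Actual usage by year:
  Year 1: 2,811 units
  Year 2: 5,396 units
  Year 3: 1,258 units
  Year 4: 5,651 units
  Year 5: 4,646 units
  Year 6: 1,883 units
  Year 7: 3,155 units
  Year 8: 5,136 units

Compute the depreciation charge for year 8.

Depreciable base = $728,320 − $129,600 = $598,720.
Rate = $598,720 / 29,936 units = $20 per unit.
Year 1: 2,811 × $20 = $56,220. Book value $672,100.
Year 2: 5,396 × $20 = $107,920. Book value $564,180.
Year 3: 1,258 × $20 = $25,160. Book value $539,020.
Year 4: 5,651 × $20 = $113,020. Book value $426,000.
Year 5: 4,646 × $20 = $92,920. Book value $333,080.
Year 6: 1,883 × $20 = $37,660. Book value $295,420.
Year 7: 3,155 × $20 = $63,100. Book value $232,320.
Year 8: 5,136 × $20 = $102,720. Book value $129,600.

$102,720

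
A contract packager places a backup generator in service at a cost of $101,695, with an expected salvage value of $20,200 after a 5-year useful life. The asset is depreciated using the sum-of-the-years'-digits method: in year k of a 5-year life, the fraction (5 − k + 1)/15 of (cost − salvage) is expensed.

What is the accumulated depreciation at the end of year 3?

$65,196

Depreciable base = $101,695 − $20,200 = $81,495.
Sum of the years' digits = 5+4+3+2+1 = 15.
Year 1: $81,495 × 5/15 = $27,165. Book value $74,530.
Year 2: $81,495 × 4/15 = $21,732. Book value $52,798.
Year 3: $81,495 × 3/15 = $16,299. Book value $36,499.
Accumulated through year 3 = $101,695 − $36,499 = $65,196.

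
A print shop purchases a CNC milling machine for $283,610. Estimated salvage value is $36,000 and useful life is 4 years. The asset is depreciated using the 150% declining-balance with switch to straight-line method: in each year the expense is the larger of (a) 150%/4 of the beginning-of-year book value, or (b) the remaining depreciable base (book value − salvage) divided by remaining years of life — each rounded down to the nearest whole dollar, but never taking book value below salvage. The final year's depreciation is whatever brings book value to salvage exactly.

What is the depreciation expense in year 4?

$33,242

Depreciable base = $283,610 − $36,000 = $247,610.
Year 1: DB = ⌊$283,610 × 150%/4⌋ = $106,353; SL = ⌊$247,610/4⌋ = $61,902 → take DB $106,353. Book value $177,257.
Year 2: DB = ⌊$177,257 × 150%/4⌋ = $66,471; SL = ⌊$141,257/3⌋ = $47,085 → take DB $66,471. Book value $110,786.
Year 3: DB = ⌊$110,786 × 150%/4⌋ = $41,544; SL = ⌊$74,786/2⌋ = $37,393 → take DB $41,544. Book value $69,242.
Year 4 (final): $69,242 − $36,000 = $33,242. Book value $36,000.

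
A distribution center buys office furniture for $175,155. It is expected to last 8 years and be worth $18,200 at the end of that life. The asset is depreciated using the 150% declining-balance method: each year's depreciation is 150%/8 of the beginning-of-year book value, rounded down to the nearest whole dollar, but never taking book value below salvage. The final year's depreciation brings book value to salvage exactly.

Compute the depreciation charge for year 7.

Depreciable base = $175,155 − $18,200 = $156,955.
Year 1: ⌊$175,155 × 150%/8⌋ = $32,841. Book value $142,314.
Year 2: ⌊$142,314 × 150%/8⌋ = $26,683. Book value $115,631.
Year 3: ⌊$115,631 × 150%/8⌋ = $21,680. Book value $93,951.
Year 4: ⌊$93,951 × 150%/8⌋ = $17,615. Book value $76,336.
Year 5: ⌊$76,336 × 150%/8⌋ = $14,313. Book value $62,023.
Year 6: ⌊$62,023 × 150%/8⌋ = $11,629. Book value $50,394.
Year 7: ⌊$50,394 × 150%/8⌋ = $9,448. Book value $40,946.

$9,448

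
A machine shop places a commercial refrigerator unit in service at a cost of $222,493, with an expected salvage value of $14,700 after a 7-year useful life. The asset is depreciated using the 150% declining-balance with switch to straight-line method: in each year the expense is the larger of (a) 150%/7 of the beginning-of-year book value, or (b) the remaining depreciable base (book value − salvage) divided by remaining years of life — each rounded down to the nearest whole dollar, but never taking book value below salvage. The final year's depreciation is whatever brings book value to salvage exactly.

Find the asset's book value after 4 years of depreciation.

Depreciable base = $222,493 − $14,700 = $207,793.
Year 1: DB = ⌊$222,493 × 150%/7⌋ = $47,677; SL = ⌊$207,793/7⌋ = $29,684 → take DB $47,677. Book value $174,816.
Year 2: DB = ⌊$174,816 × 150%/7⌋ = $37,460; SL = ⌊$160,116/6⌋ = $26,686 → take DB $37,460. Book value $137,356.
Year 3: DB = ⌊$137,356 × 150%/7⌋ = $29,433; SL = ⌊$122,656/5⌋ = $24,531 → take DB $29,433. Book value $107,923.
Year 4: DB = ⌊$107,923 × 150%/7⌋ = $23,126; SL = ⌊$93,223/4⌋ = $23,305 → take SL $23,305. Book value $84,618.

$84,618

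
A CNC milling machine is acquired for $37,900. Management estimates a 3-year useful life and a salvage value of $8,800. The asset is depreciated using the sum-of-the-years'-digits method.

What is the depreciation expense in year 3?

Depreciable base = $37,900 − $8,800 = $29,100.
Sum of the years' digits = 3+2+1 = 6.
Year 1: $29,100 × 3/6 = $14,550. Book value $23,350.
Year 2: $29,100 × 2/6 = $9,700. Book value $13,650.
Year 3: $29,100 × 1/6 = $4,850. Book value $8,800.

$4,850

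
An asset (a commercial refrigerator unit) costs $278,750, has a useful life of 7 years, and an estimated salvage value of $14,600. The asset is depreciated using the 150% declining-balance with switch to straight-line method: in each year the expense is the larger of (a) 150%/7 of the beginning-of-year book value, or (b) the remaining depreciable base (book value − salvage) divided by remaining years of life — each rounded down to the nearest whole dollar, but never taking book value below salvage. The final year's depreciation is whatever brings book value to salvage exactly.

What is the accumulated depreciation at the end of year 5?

Depreciable base = $278,750 − $14,600 = $264,150.
Year 1: DB = ⌊$278,750 × 150%/7⌋ = $59,732; SL = ⌊$264,150/7⌋ = $37,735 → take DB $59,732. Book value $219,018.
Year 2: DB = ⌊$219,018 × 150%/7⌋ = $46,932; SL = ⌊$204,418/6⌋ = $34,069 → take DB $46,932. Book value $172,086.
Year 3: DB = ⌊$172,086 × 150%/7⌋ = $36,875; SL = ⌊$157,486/5⌋ = $31,497 → take DB $36,875. Book value $135,211.
Year 4: DB = ⌊$135,211 × 150%/7⌋ = $28,973; SL = ⌊$120,611/4⌋ = $30,152 → take SL $30,152. Book value $105,059.
Year 5: DB = ⌊$105,059 × 150%/7⌋ = $22,512; SL = ⌊$90,459/3⌋ = $30,153 → take SL $30,153. Book value $74,906.
Accumulated through year 5 = $278,750 − $74,906 = $203,844.

$203,844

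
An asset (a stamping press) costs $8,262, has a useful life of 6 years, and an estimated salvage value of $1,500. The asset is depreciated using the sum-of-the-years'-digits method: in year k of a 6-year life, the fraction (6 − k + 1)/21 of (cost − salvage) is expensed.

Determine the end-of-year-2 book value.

Depreciable base = $8,262 − $1,500 = $6,762.
Sum of the years' digits = 6+5+4+3+2+1 = 21.
Year 1: $6,762 × 6/21 = $1,932. Book value $6,330.
Year 2: $6,762 × 5/21 = $1,610. Book value $4,720.

$4,720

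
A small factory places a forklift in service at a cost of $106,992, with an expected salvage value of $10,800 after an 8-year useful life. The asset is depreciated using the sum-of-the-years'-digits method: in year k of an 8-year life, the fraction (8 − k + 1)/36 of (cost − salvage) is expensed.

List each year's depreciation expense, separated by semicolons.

$21,376; $18,704; $16,032; $13,360; $10,688; $8,016; $5,344; $2,672

Depreciable base = $106,992 − $10,800 = $96,192.
Sum of the years' digits = 8+7+6+5+4+3+2+1 = 36.
Year 1: $96,192 × 8/36 = $21,376. Book value $85,616.
Year 2: $96,192 × 7/36 = $18,704. Book value $66,912.
Year 3: $96,192 × 6/36 = $16,032. Book value $50,880.
Year 4: $96,192 × 5/36 = $13,360. Book value $37,520.
Year 5: $96,192 × 4/36 = $10,688. Book value $26,832.
Year 6: $96,192 × 3/36 = $8,016. Book value $18,816.
Year 7: $96,192 × 2/36 = $5,344. Book value $13,472.
Year 8: $96,192 × 1/36 = $2,672. Book value $10,800.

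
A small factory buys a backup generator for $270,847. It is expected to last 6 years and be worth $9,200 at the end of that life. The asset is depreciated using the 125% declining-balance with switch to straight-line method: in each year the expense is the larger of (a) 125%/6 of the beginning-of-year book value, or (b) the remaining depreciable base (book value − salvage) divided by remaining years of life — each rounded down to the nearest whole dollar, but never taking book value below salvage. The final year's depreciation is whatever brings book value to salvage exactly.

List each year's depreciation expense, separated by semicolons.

$56,426; $44,671; $40,137; $40,137; $40,138; $40,138

Depreciable base = $270,847 − $9,200 = $261,647.
Year 1: DB = ⌊$270,847 × 125%/6⌋ = $56,426; SL = ⌊$261,647/6⌋ = $43,607 → take DB $56,426. Book value $214,421.
Year 2: DB = ⌊$214,421 × 125%/6⌋ = $44,671; SL = ⌊$205,221/5⌋ = $41,044 → take DB $44,671. Book value $169,750.
Year 3: DB = ⌊$169,750 × 125%/6⌋ = $35,364; SL = ⌊$160,550/4⌋ = $40,137 → take SL $40,137. Book value $129,613.
Year 4: DB = ⌊$129,613 × 125%/6⌋ = $27,002; SL = ⌊$120,413/3⌋ = $40,137 → take SL $40,137. Book value $89,476.
Year 5: DB = ⌊$89,476 × 125%/6⌋ = $18,640; SL = ⌊$80,276/2⌋ = $40,138 → take SL $40,138. Book value $49,338.
Year 6 (final): $49,338 − $9,200 = $40,138. Book value $9,200.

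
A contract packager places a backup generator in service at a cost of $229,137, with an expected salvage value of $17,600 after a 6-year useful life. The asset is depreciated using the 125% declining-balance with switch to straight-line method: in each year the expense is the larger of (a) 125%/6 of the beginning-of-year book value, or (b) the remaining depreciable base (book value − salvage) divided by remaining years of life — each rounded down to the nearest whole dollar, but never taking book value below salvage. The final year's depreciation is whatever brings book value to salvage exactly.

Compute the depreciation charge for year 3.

Depreciable base = $229,137 − $17,600 = $211,537.
Year 1: DB = ⌊$229,137 × 125%/6⌋ = $47,736; SL = ⌊$211,537/6⌋ = $35,256 → take DB $47,736. Book value $181,401.
Year 2: DB = ⌊$181,401 × 125%/6⌋ = $37,791; SL = ⌊$163,801/5⌋ = $32,760 → take DB $37,791. Book value $143,610.
Year 3: DB = ⌊$143,610 × 125%/6⌋ = $29,918; SL = ⌊$126,010/4⌋ = $31,502 → take SL $31,502. Book value $112,108.

$31,502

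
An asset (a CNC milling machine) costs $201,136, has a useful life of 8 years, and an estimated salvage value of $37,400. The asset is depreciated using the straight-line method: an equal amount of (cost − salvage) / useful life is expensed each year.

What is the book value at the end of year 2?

Depreciable base = $201,136 − $37,400 = $163,736.
Annual expense = $163,736 / 8 = $20,467.
End of year 1: book value $180,669.
End of year 2: book value $160,202.

$160,202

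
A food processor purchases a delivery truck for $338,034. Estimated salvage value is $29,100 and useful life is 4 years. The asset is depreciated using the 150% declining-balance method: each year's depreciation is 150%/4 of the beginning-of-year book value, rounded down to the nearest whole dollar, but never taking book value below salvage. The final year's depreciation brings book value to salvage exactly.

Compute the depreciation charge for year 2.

$79,227

Depreciable base = $338,034 − $29,100 = $308,934.
Year 1: ⌊$338,034 × 150%/4⌋ = $126,762. Book value $211,272.
Year 2: ⌊$211,272 × 150%/4⌋ = $79,227. Book value $132,045.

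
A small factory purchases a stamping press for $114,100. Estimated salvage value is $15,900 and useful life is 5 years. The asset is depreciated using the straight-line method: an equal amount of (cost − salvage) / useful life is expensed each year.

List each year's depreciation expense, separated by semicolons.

Depreciable base = $114,100 − $15,900 = $98,200.
Annual expense = $98,200 / 5 = $19,640.
End of year 1: book value $94,460.
End of year 2: book value $74,820.
End of year 3: book value $55,180.
End of year 4: book value $35,540.
End of year 5: book value $15,900.

$19,640; $19,640; $19,640; $19,640; $19,640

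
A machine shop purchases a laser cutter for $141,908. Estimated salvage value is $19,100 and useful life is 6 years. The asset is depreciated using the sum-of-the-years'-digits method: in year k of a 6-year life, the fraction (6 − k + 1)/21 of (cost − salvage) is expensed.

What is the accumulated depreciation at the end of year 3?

$87,720

Depreciable base = $141,908 − $19,100 = $122,808.
Sum of the years' digits = 6+5+4+3+2+1 = 21.
Year 1: $122,808 × 6/21 = $35,088. Book value $106,820.
Year 2: $122,808 × 5/21 = $29,240. Book value $77,580.
Year 3: $122,808 × 4/21 = $23,392. Book value $54,188.
Accumulated through year 3 = $141,908 − $54,188 = $87,720.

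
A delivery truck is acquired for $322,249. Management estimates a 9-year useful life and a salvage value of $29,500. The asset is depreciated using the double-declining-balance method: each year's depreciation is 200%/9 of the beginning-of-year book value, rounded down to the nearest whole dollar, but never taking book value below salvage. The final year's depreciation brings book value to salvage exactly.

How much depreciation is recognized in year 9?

Depreciable base = $322,249 − $29,500 = $292,749.
Year 1: ⌊$322,249 × 200%/9⌋ = $71,610. Book value $250,639.
Year 2: ⌊$250,639 × 200%/9⌋ = $55,697. Book value $194,942.
Year 3: ⌊$194,942 × 200%/9⌋ = $43,320. Book value $151,622.
Year 4: ⌊$151,622 × 200%/9⌋ = $33,693. Book value $117,929.
Year 5: ⌊$117,929 × 200%/9⌋ = $26,206. Book value $91,723.
Year 6: ⌊$91,723 × 200%/9⌋ = $20,382. Book value $71,341.
Year 7: ⌊$71,341 × 200%/9⌋ = $15,853. Book value $55,488.
Year 8: ⌊$55,488 × 200%/9⌋ = $12,330. Book value $43,158.
Year 9 (final): $43,158 − $29,500 = $13,658. Book value $29,500.

$13,658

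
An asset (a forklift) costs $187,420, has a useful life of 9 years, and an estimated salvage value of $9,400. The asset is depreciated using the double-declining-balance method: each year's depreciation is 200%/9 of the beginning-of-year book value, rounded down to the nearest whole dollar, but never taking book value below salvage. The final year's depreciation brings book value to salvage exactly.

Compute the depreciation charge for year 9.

Depreciable base = $187,420 − $9,400 = $178,020.
Year 1: ⌊$187,420 × 200%/9⌋ = $41,648. Book value $145,772.
Year 2: ⌊$145,772 × 200%/9⌋ = $32,393. Book value $113,379.
Year 3: ⌊$113,379 × 200%/9⌋ = $25,195. Book value $88,184.
Year 4: ⌊$88,184 × 200%/9⌋ = $19,596. Book value $68,588.
Year 5: ⌊$68,588 × 200%/9⌋ = $15,241. Book value $53,347.
Year 6: ⌊$53,347 × 200%/9⌋ = $11,854. Book value $41,493.
Year 7: ⌊$41,493 × 200%/9⌋ = $9,220. Book value $32,273.
Year 8: ⌊$32,273 × 200%/9⌋ = $7,171. Book value $25,102.
Year 9 (final): $25,102 − $9,400 = $15,702. Book value $9,400.

$15,702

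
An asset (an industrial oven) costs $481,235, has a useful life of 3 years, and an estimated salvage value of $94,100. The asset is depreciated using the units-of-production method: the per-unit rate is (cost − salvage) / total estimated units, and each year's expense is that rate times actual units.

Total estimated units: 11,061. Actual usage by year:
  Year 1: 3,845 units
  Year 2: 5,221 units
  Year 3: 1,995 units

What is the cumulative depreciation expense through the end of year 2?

$317,310

Depreciable base = $481,235 − $94,100 = $387,135.
Rate = $387,135 / 11,061 units = $35 per unit.
Year 1: 3,845 × $35 = $134,575. Book value $346,660.
Year 2: 5,221 × $35 = $182,735. Book value $163,925.
Accumulated through year 2 = $481,235 − $163,925 = $317,310.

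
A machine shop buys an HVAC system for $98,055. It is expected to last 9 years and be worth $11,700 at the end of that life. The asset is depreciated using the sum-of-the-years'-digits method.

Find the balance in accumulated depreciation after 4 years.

$57,570

Depreciable base = $98,055 − $11,700 = $86,355.
Sum of the years' digits = 9+8+7+6+5+4+3+2+1 = 45.
Year 1: $86,355 × 9/45 = $17,271. Book value $80,784.
Year 2: $86,355 × 8/45 = $15,352. Book value $65,432.
Year 3: $86,355 × 7/45 = $13,433. Book value $51,999.
Year 4: $86,355 × 6/45 = $11,514. Book value $40,485.
Accumulated through year 4 = $98,055 − $40,485 = $57,570.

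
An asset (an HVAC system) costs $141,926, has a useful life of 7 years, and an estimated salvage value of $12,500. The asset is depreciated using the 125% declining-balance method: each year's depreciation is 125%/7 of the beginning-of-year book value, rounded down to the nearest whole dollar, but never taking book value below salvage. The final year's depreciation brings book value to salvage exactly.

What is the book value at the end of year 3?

Depreciable base = $141,926 − $12,500 = $129,426.
Year 1: ⌊$141,926 × 125%/7⌋ = $25,343. Book value $116,583.
Year 2: ⌊$116,583 × 125%/7⌋ = $20,818. Book value $95,765.
Year 3: ⌊$95,765 × 125%/7⌋ = $17,100. Book value $78,665.

$78,665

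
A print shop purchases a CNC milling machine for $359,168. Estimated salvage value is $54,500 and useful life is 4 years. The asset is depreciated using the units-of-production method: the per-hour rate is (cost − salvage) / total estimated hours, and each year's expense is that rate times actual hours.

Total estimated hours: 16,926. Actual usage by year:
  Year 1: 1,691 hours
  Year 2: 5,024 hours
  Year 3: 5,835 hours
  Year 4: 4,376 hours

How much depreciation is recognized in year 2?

$90,432

Depreciable base = $359,168 − $54,500 = $304,668.
Rate = $304,668 / 16,926 hours = $18 per hour.
Year 1: 1,691 × $18 = $30,438. Book value $328,730.
Year 2: 5,024 × $18 = $90,432. Book value $238,298.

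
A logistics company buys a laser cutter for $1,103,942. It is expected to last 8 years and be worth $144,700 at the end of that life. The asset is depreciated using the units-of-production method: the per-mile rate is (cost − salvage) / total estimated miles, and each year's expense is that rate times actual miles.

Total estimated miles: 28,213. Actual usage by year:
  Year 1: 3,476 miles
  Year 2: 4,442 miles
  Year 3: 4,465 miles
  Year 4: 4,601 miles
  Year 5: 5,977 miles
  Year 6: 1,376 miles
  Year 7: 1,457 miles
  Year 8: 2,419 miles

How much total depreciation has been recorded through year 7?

Depreciable base = $1,103,942 − $144,700 = $959,242.
Rate = $959,242 / 28,213 miles = $34 per mile.
Year 1: 3,476 × $34 = $118,184. Book value $985,758.
Year 2: 4,442 × $34 = $151,028. Book value $834,730.
Year 3: 4,465 × $34 = $151,810. Book value $682,920.
Year 4: 4,601 × $34 = $156,434. Book value $526,486.
Year 5: 5,977 × $34 = $203,218. Book value $323,268.
Year 6: 1,376 × $34 = $46,784. Book value $276,484.
Year 7: 1,457 × $34 = $49,538. Book value $226,946.
Accumulated through year 7 = $1,103,942 − $226,946 = $876,996.

$876,996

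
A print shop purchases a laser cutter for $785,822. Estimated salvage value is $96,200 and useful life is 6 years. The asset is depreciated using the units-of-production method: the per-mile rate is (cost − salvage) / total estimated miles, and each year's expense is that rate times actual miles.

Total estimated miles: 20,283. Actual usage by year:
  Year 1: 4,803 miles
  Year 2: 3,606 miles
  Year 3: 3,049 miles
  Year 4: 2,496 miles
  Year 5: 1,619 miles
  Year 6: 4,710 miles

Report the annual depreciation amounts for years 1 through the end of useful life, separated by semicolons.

Depreciable base = $785,822 − $96,200 = $689,622.
Rate = $689,622 / 20,283 miles = $34 per mile.
Year 1: 4,803 × $34 = $163,302. Book value $622,520.
Year 2: 3,606 × $34 = $122,604. Book value $499,916.
Year 3: 3,049 × $34 = $103,666. Book value $396,250.
Year 4: 2,496 × $34 = $84,864. Book value $311,386.
Year 5: 1,619 × $34 = $55,046. Book value $256,340.
Year 6: 4,710 × $34 = $160,140. Book value $96,200.

$163,302; $122,604; $103,666; $84,864; $55,046; $160,140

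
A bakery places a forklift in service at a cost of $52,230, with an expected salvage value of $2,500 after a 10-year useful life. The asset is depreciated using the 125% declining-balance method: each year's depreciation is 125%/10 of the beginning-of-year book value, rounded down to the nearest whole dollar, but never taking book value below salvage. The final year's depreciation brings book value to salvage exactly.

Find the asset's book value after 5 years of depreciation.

$26,791

Depreciable base = $52,230 − $2,500 = $49,730.
Year 1: ⌊$52,230 × 125%/10⌋ = $6,528. Book value $45,702.
Year 2: ⌊$45,702 × 125%/10⌋ = $5,712. Book value $39,990.
Year 3: ⌊$39,990 × 125%/10⌋ = $4,998. Book value $34,992.
Year 4: ⌊$34,992 × 125%/10⌋ = $4,374. Book value $30,618.
Year 5: ⌊$30,618 × 125%/10⌋ = $3,827. Book value $26,791.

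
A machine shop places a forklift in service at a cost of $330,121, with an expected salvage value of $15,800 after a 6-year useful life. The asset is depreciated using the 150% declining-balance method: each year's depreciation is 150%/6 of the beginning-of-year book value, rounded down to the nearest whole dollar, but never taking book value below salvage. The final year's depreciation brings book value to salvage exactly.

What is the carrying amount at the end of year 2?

Depreciable base = $330,121 − $15,800 = $314,321.
Year 1: ⌊$330,121 × 150%/6⌋ = $82,530. Book value $247,591.
Year 2: ⌊$247,591 × 150%/6⌋ = $61,897. Book value $185,694.

$185,694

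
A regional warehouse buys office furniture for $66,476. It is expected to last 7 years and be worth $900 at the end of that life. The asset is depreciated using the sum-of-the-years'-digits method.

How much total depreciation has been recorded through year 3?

Depreciable base = $66,476 − $900 = $65,576.
Sum of the years' digits = 7+6+5+4+3+2+1 = 28.
Year 1: $65,576 × 7/28 = $16,394. Book value $50,082.
Year 2: $65,576 × 6/28 = $14,052. Book value $36,030.
Year 3: $65,576 × 5/28 = $11,710. Book value $24,320.
Accumulated through year 3 = $66,476 − $24,320 = $42,156.

$42,156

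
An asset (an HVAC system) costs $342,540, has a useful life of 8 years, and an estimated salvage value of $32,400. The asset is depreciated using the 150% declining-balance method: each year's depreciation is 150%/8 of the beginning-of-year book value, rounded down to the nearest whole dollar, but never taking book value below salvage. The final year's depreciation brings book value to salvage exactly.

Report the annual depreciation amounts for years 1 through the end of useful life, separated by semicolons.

Depreciable base = $342,540 − $32,400 = $310,140.
Year 1: ⌊$342,540 × 150%/8⌋ = $64,226. Book value $278,314.
Year 2: ⌊$278,314 × 150%/8⌋ = $52,183. Book value $226,131.
Year 3: ⌊$226,131 × 150%/8⌋ = $42,399. Book value $183,732.
Year 4: ⌊$183,732 × 150%/8⌋ = $34,449. Book value $149,283.
Year 5: ⌊$149,283 × 150%/8⌋ = $27,990. Book value $121,293.
Year 6: ⌊$121,293 × 150%/8⌋ = $22,742. Book value $98,551.
Year 7: ⌊$98,551 × 150%/8⌋ = $18,478. Book value $80,073.
Year 8 (final): $80,073 − $32,400 = $47,673. Book value $32,400.

$64,226; $52,183; $42,399; $34,449; $27,990; $22,742; $18,478; $47,673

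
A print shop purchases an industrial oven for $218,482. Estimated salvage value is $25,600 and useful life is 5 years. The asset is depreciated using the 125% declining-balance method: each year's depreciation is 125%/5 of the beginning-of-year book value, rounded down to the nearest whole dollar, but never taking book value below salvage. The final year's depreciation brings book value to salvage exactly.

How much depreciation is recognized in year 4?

Depreciable base = $218,482 − $25,600 = $192,882.
Year 1: ⌊$218,482 × 125%/5⌋ = $54,620. Book value $163,862.
Year 2: ⌊$163,862 × 125%/5⌋ = $40,965. Book value $122,897.
Year 3: ⌊$122,897 × 125%/5⌋ = $30,724. Book value $92,173.
Year 4: ⌊$92,173 × 125%/5⌋ = $23,043. Book value $69,130.

$23,043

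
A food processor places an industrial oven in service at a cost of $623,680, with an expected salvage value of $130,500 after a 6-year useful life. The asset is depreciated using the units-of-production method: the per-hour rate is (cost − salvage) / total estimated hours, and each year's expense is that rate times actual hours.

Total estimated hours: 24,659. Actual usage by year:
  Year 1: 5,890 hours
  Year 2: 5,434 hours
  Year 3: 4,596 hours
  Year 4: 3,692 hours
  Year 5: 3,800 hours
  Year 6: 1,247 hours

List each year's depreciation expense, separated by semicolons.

$117,800; $108,680; $91,920; $73,840; $76,000; $24,940

Depreciable base = $623,680 − $130,500 = $493,180.
Rate = $493,180 / 24,659 hours = $20 per hour.
Year 1: 5,890 × $20 = $117,800. Book value $505,880.
Year 2: 5,434 × $20 = $108,680. Book value $397,200.
Year 3: 4,596 × $20 = $91,920. Book value $305,280.
Year 4: 3,692 × $20 = $73,840. Book value $231,440.
Year 5: 3,800 × $20 = $76,000. Book value $155,440.
Year 6: 1,247 × $20 = $24,940. Book value $130,500.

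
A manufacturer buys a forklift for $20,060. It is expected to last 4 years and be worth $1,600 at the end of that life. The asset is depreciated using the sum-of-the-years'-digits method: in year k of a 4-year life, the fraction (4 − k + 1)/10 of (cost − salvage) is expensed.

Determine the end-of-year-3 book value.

Depreciable base = $20,060 − $1,600 = $18,460.
Sum of the years' digits = 4+3+2+1 = 10.
Year 1: $18,460 × 4/10 = $7,384. Book value $12,676.
Year 2: $18,460 × 3/10 = $5,538. Book value $7,138.
Year 3: $18,460 × 2/10 = $3,692. Book value $3,446.

$3,446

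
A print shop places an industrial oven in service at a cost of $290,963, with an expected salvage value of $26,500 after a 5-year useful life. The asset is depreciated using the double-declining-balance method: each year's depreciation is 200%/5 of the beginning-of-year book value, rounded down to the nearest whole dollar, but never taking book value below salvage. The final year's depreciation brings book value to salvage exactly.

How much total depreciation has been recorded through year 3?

$228,114

Depreciable base = $290,963 − $26,500 = $264,463.
Year 1: ⌊$290,963 × 200%/5⌋ = $116,385. Book value $174,578.
Year 2: ⌊$174,578 × 200%/5⌋ = $69,831. Book value $104,747.
Year 3: ⌊$104,747 × 200%/5⌋ = $41,898. Book value $62,849.
Accumulated through year 3 = $290,963 − $62,849 = $228,114.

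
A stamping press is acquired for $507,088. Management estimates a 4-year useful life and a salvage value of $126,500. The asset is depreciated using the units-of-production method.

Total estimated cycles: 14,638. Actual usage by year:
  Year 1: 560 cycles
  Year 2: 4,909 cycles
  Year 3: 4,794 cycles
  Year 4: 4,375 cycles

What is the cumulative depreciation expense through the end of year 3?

$266,838

Depreciable base = $507,088 − $126,500 = $380,588.
Rate = $380,588 / 14,638 cycles = $26 per cycle.
Year 1: 560 × $26 = $14,560. Book value $492,528.
Year 2: 4,909 × $26 = $127,634. Book value $364,894.
Year 3: 4,794 × $26 = $124,644. Book value $240,250.
Accumulated through year 3 = $507,088 − $240,250 = $266,838.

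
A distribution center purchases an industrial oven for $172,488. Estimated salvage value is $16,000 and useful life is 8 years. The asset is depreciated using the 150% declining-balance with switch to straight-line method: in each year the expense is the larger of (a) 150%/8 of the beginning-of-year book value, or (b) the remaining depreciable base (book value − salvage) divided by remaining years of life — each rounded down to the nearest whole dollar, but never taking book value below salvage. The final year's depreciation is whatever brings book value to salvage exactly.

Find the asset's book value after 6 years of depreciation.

$45,587

Depreciable base = $172,488 − $16,000 = $156,488.
Year 1: DB = ⌊$172,488 × 150%/8⌋ = $32,341; SL = ⌊$156,488/8⌋ = $19,561 → take DB $32,341. Book value $140,147.
Year 2: DB = ⌊$140,147 × 150%/8⌋ = $26,277; SL = ⌊$124,147/7⌋ = $17,735 → take DB $26,277. Book value $113,870.
Year 3: DB = ⌊$113,870 × 150%/8⌋ = $21,350; SL = ⌊$97,870/6⌋ = $16,311 → take DB $21,350. Book value $92,520.
Year 4: DB = ⌊$92,520 × 150%/8⌋ = $17,347; SL = ⌊$76,520/5⌋ = $15,304 → take DB $17,347. Book value $75,173.
Year 5: DB = ⌊$75,173 × 150%/8⌋ = $14,094; SL = ⌊$59,173/4⌋ = $14,793 → take SL $14,793. Book value $60,380.
Year 6: DB = ⌊$60,380 × 150%/8⌋ = $11,321; SL = ⌊$44,380/3⌋ = $14,793 → take SL $14,793. Book value $45,587.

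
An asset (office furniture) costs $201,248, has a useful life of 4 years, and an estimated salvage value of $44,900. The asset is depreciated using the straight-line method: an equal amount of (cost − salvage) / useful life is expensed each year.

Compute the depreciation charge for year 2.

$39,087

Depreciable base = $201,248 − $44,900 = $156,348.
Annual expense = $156,348 / 4 = $39,087.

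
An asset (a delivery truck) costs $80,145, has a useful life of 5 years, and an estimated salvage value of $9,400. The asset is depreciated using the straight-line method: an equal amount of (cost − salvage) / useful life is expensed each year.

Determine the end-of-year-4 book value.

Depreciable base = $80,145 − $9,400 = $70,745.
Annual expense = $70,745 / 5 = $14,149.
End of year 1: book value $65,996.
End of year 2: book value $51,847.
End of year 3: book value $37,698.
End of year 4: book value $23,549.

$23,549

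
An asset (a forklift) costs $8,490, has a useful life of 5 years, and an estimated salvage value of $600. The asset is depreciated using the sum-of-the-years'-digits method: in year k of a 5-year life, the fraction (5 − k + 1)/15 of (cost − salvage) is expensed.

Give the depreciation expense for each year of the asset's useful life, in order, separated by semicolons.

Depreciable base = $8,490 − $600 = $7,890.
Sum of the years' digits = 5+4+3+2+1 = 15.
Year 1: $7,890 × 5/15 = $2,630. Book value $5,860.
Year 2: $7,890 × 4/15 = $2,104. Book value $3,756.
Year 3: $7,890 × 3/15 = $1,578. Book value $2,178.
Year 4: $7,890 × 2/15 = $1,052. Book value $1,126.
Year 5: $7,890 × 1/15 = $526. Book value $600.

$2,630; $2,104; $1,578; $1,052; $526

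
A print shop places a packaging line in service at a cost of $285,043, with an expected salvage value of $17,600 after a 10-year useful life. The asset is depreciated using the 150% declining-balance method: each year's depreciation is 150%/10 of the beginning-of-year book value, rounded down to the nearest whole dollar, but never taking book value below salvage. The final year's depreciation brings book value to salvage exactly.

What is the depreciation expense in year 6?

Depreciable base = $285,043 − $17,600 = $267,443.
Year 1: ⌊$285,043 × 150%/10⌋ = $42,756. Book value $242,287.
Year 2: ⌊$242,287 × 150%/10⌋ = $36,343. Book value $205,944.
Year 3: ⌊$205,944 × 150%/10⌋ = $30,891. Book value $175,053.
Year 4: ⌊$175,053 × 150%/10⌋ = $26,257. Book value $148,796.
Year 5: ⌊$148,796 × 150%/10⌋ = $22,319. Book value $126,477.
Year 6: ⌊$126,477 × 150%/10⌋ = $18,971. Book value $107,506.

$18,971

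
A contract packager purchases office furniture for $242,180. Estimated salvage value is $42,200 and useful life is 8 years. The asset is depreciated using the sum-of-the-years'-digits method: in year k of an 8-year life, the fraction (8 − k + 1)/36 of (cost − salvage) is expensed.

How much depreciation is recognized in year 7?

Depreciable base = $242,180 − $42,200 = $199,980.
Sum of the years' digits = 8+7+6+5+4+3+2+1 = 36.
Year 1: $199,980 × 8/36 = $44,440. Book value $197,740.
Year 2: $199,980 × 7/36 = $38,885. Book value $158,855.
Year 3: $199,980 × 6/36 = $33,330. Book value $125,525.
Year 4: $199,980 × 5/36 = $27,775. Book value $97,750.
Year 5: $199,980 × 4/36 = $22,220. Book value $75,530.
Year 6: $199,980 × 3/36 = $16,665. Book value $58,865.
Year 7: $199,980 × 2/36 = $11,110. Book value $47,755.

$11,110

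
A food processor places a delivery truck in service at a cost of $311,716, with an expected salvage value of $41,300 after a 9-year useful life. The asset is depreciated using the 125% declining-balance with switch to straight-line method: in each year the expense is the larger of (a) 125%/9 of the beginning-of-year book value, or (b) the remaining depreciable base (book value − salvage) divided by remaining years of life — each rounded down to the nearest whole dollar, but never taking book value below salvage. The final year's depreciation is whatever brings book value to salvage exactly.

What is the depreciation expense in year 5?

Depreciable base = $311,716 − $41,300 = $270,416.
Year 1: DB = ⌊$311,716 × 125%/9⌋ = $43,293; SL = ⌊$270,416/9⌋ = $30,046 → take DB $43,293. Book value $268,423.
Year 2: DB = ⌊$268,423 × 125%/9⌋ = $37,280; SL = ⌊$227,123/8⌋ = $28,390 → take DB $37,280. Book value $231,143.
Year 3: DB = ⌊$231,143 × 125%/9⌋ = $32,103; SL = ⌊$189,843/7⌋ = $27,120 → take DB $32,103. Book value $199,040.
Year 4: DB = ⌊$199,040 × 125%/9⌋ = $27,644; SL = ⌊$157,740/6⌋ = $26,290 → take DB $27,644. Book value $171,396.
Year 5: DB = ⌊$171,396 × 125%/9⌋ = $23,805; SL = ⌊$130,096/5⌋ = $26,019 → take SL $26,019. Book value $145,377.

$26,019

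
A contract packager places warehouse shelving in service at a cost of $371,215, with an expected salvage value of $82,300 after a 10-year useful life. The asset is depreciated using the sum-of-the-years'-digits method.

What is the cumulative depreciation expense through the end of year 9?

Depreciable base = $371,215 − $82,300 = $288,915.
Sum of the years' digits = 10+9+8+7+6+5+4+3+2+1 = 55.
Year 1: $288,915 × 10/55 = $52,530. Book value $318,685.
Year 2: $288,915 × 9/55 = $47,277. Book value $271,408.
Year 3: $288,915 × 8/55 = $42,024. Book value $229,384.
Year 4: $288,915 × 7/55 = $36,771. Book value $192,613.
Year 5: $288,915 × 6/55 = $31,518. Book value $161,095.
Year 6: $288,915 × 5/55 = $26,265. Book value $134,830.
Year 7: $288,915 × 4/55 = $21,012. Book value $113,818.
Year 8: $288,915 × 3/55 = $15,759. Book value $98,059.
Year 9: $288,915 × 2/55 = $10,506. Book value $87,553.
Accumulated through year 9 = $371,215 − $87,553 = $283,662.

$283,662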